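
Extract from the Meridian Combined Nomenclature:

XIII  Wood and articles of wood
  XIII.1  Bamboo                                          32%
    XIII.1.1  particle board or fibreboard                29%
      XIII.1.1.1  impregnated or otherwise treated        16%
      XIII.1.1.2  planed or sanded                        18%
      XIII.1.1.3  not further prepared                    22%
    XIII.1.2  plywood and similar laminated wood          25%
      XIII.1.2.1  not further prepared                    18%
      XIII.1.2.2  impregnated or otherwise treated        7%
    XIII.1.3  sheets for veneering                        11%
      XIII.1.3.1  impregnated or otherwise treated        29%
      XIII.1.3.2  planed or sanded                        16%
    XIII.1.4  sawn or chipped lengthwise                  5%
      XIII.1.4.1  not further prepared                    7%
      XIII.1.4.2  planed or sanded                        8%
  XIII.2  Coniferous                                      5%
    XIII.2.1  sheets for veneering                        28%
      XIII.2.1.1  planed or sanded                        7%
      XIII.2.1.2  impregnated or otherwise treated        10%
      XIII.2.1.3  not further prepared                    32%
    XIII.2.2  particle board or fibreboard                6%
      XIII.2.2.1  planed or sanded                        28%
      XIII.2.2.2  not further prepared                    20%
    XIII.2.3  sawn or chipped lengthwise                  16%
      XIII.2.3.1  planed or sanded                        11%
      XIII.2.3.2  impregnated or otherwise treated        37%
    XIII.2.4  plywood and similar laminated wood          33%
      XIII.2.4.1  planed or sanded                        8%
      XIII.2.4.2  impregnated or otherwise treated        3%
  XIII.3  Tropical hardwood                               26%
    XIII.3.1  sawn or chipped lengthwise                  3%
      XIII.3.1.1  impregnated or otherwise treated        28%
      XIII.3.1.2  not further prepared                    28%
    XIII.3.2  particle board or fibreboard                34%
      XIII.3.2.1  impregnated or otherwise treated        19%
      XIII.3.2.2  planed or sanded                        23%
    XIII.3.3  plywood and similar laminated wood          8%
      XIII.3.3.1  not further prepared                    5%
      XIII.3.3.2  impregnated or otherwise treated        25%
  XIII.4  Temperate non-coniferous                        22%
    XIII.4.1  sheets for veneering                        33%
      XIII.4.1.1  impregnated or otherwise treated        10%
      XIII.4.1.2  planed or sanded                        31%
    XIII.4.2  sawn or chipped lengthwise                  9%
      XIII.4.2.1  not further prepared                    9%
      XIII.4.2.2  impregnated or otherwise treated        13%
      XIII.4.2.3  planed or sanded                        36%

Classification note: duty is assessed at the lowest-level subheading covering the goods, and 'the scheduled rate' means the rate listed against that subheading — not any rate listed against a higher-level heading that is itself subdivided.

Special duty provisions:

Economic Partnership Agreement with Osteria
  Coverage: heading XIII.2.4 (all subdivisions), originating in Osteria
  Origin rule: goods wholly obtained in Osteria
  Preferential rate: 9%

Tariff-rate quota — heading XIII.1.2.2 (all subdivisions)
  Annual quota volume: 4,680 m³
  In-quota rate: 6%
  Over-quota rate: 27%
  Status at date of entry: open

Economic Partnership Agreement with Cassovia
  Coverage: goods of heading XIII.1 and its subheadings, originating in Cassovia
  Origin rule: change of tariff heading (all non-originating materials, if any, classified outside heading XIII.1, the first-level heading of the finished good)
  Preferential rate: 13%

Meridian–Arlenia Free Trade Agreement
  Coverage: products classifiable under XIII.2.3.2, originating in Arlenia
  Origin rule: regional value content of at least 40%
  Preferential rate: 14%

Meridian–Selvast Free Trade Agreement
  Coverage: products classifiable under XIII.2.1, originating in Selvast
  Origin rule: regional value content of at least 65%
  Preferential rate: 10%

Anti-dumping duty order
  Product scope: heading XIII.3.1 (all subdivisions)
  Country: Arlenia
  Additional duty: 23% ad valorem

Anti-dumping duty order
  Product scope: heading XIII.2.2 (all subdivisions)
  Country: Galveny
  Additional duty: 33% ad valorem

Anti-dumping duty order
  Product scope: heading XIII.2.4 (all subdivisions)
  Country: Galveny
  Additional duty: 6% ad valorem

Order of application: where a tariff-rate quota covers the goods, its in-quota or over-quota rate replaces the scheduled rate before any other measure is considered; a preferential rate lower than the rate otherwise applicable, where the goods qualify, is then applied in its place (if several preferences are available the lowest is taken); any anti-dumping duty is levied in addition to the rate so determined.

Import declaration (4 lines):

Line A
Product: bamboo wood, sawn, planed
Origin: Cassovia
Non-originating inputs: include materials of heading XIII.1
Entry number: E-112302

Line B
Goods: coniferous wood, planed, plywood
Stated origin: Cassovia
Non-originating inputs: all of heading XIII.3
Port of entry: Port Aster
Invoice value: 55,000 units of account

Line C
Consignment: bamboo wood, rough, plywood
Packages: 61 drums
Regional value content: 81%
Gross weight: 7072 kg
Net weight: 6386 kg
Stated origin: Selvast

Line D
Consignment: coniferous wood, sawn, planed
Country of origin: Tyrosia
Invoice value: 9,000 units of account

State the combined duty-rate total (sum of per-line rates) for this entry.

Line A: bamboo → XIII.1; sawn → XIII.1.4; planed → XIII.1.4.2. Scheduled 8%. Cassovia agreement on XIII.1: CTH not met. → 8%.
Line B: coniferous → XIII.2; plywood → XIII.2.4; planed → XIII.2.4.1. Scheduled 8%. Cassovia agreement on XIII.1: XIII.2.4.1 not covered. → 8%.
Line C: bamboo → XIII.1; plywood → XIII.1.2; rough → XIII.1.2.1. Scheduled 18%. Selvast agreement on XIII.2.1: XIII.1.2.1 not covered. → 18%.
Line D: coniferous → XIII.2; sawn → XIII.2.3; planed → XIII.2.3.1. Scheduled 11%. No special measure applies. → 11%.
Sum: 8% + 8% + 18% + 11% = 45%.

45%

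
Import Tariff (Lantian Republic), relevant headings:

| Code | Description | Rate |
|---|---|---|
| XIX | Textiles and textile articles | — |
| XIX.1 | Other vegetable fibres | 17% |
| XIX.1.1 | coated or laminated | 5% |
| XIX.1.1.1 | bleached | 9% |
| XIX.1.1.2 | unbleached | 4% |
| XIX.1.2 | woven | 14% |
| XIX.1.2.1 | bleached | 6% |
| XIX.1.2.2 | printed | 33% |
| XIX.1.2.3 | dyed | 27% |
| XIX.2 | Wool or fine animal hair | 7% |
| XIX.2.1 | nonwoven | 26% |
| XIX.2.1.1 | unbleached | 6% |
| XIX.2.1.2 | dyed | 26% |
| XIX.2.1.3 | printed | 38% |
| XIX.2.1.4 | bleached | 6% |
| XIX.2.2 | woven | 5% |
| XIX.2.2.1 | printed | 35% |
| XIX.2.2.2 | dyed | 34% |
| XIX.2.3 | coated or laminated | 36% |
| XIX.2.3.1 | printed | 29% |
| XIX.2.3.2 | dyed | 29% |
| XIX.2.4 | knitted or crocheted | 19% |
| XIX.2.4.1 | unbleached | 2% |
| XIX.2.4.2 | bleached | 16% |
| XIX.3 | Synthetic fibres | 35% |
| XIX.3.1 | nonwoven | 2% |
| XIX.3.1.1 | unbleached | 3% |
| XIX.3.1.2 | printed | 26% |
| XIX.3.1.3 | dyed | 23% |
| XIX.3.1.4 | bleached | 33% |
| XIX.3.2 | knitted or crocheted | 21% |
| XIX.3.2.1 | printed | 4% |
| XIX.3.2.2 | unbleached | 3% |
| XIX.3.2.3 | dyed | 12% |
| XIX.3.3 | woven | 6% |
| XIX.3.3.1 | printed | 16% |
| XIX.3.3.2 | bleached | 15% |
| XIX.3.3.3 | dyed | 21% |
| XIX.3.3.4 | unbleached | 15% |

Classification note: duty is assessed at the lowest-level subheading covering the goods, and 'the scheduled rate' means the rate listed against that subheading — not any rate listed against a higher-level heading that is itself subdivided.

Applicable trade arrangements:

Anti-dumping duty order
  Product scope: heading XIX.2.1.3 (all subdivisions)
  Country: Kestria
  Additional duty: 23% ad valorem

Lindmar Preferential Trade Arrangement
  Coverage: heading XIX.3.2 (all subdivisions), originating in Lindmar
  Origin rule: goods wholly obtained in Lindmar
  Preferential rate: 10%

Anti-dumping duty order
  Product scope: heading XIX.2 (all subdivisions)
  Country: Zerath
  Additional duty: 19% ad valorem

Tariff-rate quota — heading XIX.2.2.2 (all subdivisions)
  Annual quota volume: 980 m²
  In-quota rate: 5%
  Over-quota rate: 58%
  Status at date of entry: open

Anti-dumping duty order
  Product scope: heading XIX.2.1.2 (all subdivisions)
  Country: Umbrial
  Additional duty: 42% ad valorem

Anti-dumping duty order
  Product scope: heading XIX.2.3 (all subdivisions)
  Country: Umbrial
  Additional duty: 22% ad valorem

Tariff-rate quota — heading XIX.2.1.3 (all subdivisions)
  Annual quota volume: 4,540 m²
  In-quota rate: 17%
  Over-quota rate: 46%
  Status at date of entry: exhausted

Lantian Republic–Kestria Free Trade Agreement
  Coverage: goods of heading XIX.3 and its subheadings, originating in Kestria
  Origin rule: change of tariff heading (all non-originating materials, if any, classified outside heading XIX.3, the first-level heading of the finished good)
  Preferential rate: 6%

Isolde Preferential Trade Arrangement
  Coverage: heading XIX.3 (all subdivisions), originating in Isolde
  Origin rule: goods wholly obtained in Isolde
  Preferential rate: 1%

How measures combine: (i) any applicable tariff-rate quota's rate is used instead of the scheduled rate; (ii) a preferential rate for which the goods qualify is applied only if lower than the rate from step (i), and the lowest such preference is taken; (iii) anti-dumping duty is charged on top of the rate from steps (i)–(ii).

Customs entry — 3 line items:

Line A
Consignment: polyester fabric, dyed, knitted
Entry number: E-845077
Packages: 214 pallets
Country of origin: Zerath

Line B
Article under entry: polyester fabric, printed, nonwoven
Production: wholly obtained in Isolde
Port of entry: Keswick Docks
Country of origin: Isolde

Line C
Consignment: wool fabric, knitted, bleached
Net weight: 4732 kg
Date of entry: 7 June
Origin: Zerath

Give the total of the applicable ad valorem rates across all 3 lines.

48%

Line A: polyester → XIX.3; knitted → XIX.3.2; dyed → XIX.3.2.3. Scheduled 12%. No special measure applies. → 12%.
Line B: polyester → XIX.3; nonwoven → XIX.3.1; printed → XIX.3.1.2. Scheduled 26%. Isolde agreement on XIX.3: wholly obtained → 1% available; preferential 1%. → 1%.
Line C: wool → XIX.2; knitted → XIX.2.4; bleached → XIX.2.4.2. Scheduled 16%. anti-dumping (Zerath, XIX.2): +19%; total 16% + 19% = 35%. → 35%.
Sum: 12% + 1% + 35% = 48%.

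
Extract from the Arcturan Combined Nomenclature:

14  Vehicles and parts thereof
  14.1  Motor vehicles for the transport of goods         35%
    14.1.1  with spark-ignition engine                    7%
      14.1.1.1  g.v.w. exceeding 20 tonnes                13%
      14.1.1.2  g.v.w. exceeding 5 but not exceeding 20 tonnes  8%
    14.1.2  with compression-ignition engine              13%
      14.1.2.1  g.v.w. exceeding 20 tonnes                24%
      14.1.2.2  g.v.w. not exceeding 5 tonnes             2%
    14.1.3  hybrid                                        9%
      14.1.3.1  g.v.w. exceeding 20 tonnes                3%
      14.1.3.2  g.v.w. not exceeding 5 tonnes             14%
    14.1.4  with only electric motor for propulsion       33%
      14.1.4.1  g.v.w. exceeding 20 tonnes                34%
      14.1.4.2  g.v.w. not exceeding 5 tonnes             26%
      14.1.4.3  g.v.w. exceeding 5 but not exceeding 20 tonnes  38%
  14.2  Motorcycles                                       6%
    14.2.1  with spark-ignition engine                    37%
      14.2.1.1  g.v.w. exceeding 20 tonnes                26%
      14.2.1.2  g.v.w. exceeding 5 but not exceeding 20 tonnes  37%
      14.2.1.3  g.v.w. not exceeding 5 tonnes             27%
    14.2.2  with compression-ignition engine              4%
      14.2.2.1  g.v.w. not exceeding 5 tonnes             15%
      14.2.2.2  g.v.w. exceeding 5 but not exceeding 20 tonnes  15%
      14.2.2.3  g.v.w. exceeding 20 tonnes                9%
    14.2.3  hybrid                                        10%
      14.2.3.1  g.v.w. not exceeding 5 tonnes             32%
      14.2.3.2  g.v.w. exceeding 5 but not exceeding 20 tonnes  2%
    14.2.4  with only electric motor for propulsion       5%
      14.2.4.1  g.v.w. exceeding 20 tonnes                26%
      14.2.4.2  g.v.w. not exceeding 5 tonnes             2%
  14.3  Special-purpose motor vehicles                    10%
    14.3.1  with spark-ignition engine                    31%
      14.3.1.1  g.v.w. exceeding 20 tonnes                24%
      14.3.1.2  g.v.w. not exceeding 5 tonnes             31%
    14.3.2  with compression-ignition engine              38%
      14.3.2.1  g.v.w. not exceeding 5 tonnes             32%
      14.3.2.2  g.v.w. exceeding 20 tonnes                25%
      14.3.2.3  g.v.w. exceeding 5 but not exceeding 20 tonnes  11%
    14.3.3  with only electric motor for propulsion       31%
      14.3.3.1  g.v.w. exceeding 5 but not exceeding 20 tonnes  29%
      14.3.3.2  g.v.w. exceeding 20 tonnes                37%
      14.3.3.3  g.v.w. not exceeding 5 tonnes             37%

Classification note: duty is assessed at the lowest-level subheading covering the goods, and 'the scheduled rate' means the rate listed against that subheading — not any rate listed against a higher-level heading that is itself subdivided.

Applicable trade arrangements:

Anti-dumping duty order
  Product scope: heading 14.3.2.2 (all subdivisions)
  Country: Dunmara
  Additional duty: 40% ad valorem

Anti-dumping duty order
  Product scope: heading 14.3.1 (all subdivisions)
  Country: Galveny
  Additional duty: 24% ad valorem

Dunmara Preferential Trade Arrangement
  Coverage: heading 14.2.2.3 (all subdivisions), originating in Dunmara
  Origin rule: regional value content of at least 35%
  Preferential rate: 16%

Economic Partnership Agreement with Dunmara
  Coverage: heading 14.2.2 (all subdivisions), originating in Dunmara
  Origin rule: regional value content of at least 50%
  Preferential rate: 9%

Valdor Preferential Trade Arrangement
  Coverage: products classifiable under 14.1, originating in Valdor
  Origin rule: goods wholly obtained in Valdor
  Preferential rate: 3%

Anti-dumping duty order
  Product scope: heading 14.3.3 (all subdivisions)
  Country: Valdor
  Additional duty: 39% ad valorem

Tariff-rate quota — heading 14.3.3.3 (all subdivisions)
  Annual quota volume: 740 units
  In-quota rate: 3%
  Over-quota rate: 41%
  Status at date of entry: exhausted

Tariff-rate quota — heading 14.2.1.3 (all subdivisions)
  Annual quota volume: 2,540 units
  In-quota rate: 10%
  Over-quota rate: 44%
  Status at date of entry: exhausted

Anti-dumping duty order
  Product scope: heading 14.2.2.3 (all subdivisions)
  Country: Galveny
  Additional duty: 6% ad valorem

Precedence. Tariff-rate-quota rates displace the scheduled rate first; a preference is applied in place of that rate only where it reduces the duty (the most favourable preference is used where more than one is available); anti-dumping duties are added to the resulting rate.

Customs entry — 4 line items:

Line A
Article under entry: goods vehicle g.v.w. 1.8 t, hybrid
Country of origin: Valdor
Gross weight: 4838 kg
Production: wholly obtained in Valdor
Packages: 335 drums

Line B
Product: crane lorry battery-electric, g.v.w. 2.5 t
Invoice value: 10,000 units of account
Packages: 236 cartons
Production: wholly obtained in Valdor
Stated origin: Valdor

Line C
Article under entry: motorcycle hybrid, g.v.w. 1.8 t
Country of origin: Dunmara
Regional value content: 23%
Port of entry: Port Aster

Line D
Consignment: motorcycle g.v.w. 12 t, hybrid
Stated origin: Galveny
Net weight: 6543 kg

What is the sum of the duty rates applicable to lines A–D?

117%

Line A: goods vehicle → 14.1; hybrid → 14.1.3; g.v.w. 1.8 t → 14.1.3.2. Scheduled 14%. Valdor agreement on 14.1: wholly obtained → 3% available; preferential 3%. → 3%.
Line B: crane lorry → 14.3; battery-electric → 14.3.3; g.v.w. 2.5 t → 14.3.3.3. Scheduled 37%. quota on 14.3.3.3 exhausted → over-quota 41%; Valdor agreement on 14.1: 14.3.3.3 not covered; anti-dumping (Valdor, 14.3.3): +39%; total 41% + 39% = 80%. → 80%.
Line C: motorcycle → 14.2; hybrid → 14.2.3; g.v.w. 1.8 t → 14.2.3.1. Scheduled 32%. Dunmara agreement on 14.2.2.3: 14.2.3.1 not covered; Dunmara agreement on 14.2.2: 14.2.3.1 not covered. → 32%.
Line D: motorcycle → 14.2; hybrid → 14.2.3; g.v.w. 12 t → 14.2.3.2. Scheduled 2%. No special measure applies. → 2%.
Sum: 3% + 80% + 32% + 2% = 117%.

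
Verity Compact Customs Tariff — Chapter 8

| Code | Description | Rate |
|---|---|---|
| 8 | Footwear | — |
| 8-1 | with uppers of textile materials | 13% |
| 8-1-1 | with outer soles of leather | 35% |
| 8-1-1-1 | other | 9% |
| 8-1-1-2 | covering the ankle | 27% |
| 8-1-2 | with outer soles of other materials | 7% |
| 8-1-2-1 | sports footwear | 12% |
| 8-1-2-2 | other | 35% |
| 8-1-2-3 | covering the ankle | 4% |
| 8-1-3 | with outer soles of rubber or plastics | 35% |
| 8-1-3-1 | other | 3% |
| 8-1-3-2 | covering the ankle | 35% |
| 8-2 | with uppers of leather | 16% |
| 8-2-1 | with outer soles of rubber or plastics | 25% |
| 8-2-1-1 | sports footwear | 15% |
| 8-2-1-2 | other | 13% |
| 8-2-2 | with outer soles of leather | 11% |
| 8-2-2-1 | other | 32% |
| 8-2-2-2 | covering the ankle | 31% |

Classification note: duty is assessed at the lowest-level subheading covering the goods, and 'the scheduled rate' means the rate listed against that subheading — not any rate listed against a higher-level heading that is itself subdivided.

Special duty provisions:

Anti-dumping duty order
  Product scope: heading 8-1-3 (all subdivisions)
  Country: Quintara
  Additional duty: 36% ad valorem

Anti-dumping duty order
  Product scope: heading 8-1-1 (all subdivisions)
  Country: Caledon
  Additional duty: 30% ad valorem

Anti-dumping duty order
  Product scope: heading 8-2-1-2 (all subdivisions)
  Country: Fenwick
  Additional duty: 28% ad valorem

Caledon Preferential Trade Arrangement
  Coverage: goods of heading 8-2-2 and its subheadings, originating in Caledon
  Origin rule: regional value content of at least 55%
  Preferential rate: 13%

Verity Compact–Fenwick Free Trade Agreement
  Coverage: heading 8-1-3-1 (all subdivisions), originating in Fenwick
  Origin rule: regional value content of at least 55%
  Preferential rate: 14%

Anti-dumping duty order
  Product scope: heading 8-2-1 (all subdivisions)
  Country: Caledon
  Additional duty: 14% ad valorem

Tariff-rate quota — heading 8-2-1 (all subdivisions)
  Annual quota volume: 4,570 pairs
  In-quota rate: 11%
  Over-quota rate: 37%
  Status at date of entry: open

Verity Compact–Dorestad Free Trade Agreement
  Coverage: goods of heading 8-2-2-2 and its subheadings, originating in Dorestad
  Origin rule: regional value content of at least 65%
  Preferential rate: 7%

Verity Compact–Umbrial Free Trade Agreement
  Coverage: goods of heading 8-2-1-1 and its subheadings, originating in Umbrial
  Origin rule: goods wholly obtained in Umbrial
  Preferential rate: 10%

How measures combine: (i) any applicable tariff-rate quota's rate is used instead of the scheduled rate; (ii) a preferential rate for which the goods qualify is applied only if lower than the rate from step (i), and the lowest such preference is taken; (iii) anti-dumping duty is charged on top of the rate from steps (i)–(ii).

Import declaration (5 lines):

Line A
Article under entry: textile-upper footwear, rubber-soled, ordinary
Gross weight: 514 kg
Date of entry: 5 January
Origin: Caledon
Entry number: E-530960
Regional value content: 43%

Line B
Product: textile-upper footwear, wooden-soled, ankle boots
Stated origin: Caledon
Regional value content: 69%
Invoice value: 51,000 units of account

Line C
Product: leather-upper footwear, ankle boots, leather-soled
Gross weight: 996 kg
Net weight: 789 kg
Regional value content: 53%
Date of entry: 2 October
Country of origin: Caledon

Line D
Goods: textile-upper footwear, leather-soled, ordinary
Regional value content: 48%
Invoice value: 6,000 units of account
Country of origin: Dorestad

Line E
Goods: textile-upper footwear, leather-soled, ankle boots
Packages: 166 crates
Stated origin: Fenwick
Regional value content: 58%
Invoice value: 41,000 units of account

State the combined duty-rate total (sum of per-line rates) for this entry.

Line A: textile-upper → 8-1; rubber-soled → 8-1-3; ordinary → 8-1-3-1. Scheduled 3%. Caledon agreement on 8-2-2: 8-1-3-1 not covered. → 3%.
Line B: textile-upper → 8-1; wooden-soled → 8-1-2; ankle boots → 8-1-2-3. Scheduled 4%. Caledon agreement on 8-2-2: 8-1-2-3 not covered. → 4%.
Line C: leather-upper → 8-2; leather-soled → 8-2-2; ankle boots → 8-2-2-2. Scheduled 31%. Caledon agreement on 8-2-2: RVC < 55%. → 31%.
Line D: textile-upper → 8-1; leather-soled → 8-1-1; ordinary → 8-1-1-1. Scheduled 9%. Dorestad agreement on 8-2-2-2: 8-1-1-1 not covered. → 9%.
Line E: textile-upper → 8-1; leather-soled → 8-1-1; ankle boots → 8-1-1-2. Scheduled 27%. Fenwick agreement on 8-1-3-1: 8-1-1-2 not covered. → 27%.
Sum: 3% + 4% + 31% + 9% + 27% = 74%.

74%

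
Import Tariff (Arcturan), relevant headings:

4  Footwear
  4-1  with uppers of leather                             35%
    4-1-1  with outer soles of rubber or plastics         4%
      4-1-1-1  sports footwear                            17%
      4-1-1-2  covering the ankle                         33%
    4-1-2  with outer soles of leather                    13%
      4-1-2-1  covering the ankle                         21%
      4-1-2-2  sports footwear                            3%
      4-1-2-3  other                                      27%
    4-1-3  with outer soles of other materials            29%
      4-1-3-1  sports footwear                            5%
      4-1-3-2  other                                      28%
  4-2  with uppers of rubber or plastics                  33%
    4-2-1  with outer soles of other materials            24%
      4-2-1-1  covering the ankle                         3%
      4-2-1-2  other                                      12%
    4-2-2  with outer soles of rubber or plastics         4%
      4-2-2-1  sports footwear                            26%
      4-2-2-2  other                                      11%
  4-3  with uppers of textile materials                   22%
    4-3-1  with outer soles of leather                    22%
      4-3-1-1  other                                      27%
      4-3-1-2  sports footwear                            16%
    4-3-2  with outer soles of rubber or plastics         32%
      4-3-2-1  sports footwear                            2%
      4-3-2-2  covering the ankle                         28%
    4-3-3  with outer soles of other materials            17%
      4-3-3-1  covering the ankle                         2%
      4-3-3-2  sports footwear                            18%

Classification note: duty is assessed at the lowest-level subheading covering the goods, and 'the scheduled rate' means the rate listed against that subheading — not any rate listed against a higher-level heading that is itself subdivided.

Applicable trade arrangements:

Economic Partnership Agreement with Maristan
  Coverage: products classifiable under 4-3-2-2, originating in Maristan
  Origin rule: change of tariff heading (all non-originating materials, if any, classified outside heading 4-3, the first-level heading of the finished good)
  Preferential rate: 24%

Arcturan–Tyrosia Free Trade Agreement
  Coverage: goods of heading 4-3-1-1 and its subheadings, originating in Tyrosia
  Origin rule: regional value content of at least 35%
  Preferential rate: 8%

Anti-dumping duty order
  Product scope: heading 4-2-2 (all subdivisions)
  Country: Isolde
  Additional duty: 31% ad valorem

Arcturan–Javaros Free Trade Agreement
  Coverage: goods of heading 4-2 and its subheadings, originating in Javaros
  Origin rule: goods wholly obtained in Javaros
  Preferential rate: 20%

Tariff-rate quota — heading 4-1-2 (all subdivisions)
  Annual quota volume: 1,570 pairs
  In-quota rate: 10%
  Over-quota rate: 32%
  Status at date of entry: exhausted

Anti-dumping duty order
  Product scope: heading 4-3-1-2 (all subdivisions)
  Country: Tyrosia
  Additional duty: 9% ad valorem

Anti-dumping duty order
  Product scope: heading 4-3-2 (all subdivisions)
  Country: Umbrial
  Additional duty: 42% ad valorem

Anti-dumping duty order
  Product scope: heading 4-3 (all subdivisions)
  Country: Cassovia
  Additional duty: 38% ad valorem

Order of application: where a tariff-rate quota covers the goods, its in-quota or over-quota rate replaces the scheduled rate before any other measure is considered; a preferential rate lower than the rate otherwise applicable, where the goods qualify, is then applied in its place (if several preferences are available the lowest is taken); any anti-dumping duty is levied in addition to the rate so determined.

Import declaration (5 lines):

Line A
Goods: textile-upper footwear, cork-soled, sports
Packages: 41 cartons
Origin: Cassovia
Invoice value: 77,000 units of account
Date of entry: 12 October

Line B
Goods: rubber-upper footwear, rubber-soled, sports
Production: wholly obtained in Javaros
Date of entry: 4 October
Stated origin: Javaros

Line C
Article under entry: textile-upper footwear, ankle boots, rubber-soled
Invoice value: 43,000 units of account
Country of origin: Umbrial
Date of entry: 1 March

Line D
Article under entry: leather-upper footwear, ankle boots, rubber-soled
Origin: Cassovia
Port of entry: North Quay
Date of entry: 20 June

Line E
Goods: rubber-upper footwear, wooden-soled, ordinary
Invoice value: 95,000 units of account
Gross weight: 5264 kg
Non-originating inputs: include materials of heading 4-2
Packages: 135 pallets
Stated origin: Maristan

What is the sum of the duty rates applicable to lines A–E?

191%

Line A: textile-upper → 4-3; cork-soled → 4-3-3; sports → 4-3-3-2. Scheduled 18%. anti-dumping (Cassovia, 4-3): +38%; total 18% + 38% = 56%. → 56%.
Line B: rubber-upper → 4-2; rubber-soled → 4-2-2; sports → 4-2-2-1. Scheduled 26%. Javaros agreement on 4-2: wholly obtained → 20% available; preferential 20%. → 20%.
Line C: textile-upper → 4-3; rubber-soled → 4-3-2; ankle boots → 4-3-2-2. Scheduled 28%. anti-dumping (Umbrial, 4-3-2): +42%; total 28% + 42% = 70%. → 70%.
Line D: leather-upper → 4-1; rubber-soled → 4-1-1; ankle boots → 4-1-1-2. Scheduled 33%. No special measure applies. → 33%.
Line E: rubber-upper → 4-2; wooden-soled → 4-2-1; ordinary → 4-2-1-2. Scheduled 12%. Maristan agreement on 4-3-2-2: 4-2-1-2 not covered. → 12%.
Sum: 56% + 20% + 70% + 33% + 12% = 191%.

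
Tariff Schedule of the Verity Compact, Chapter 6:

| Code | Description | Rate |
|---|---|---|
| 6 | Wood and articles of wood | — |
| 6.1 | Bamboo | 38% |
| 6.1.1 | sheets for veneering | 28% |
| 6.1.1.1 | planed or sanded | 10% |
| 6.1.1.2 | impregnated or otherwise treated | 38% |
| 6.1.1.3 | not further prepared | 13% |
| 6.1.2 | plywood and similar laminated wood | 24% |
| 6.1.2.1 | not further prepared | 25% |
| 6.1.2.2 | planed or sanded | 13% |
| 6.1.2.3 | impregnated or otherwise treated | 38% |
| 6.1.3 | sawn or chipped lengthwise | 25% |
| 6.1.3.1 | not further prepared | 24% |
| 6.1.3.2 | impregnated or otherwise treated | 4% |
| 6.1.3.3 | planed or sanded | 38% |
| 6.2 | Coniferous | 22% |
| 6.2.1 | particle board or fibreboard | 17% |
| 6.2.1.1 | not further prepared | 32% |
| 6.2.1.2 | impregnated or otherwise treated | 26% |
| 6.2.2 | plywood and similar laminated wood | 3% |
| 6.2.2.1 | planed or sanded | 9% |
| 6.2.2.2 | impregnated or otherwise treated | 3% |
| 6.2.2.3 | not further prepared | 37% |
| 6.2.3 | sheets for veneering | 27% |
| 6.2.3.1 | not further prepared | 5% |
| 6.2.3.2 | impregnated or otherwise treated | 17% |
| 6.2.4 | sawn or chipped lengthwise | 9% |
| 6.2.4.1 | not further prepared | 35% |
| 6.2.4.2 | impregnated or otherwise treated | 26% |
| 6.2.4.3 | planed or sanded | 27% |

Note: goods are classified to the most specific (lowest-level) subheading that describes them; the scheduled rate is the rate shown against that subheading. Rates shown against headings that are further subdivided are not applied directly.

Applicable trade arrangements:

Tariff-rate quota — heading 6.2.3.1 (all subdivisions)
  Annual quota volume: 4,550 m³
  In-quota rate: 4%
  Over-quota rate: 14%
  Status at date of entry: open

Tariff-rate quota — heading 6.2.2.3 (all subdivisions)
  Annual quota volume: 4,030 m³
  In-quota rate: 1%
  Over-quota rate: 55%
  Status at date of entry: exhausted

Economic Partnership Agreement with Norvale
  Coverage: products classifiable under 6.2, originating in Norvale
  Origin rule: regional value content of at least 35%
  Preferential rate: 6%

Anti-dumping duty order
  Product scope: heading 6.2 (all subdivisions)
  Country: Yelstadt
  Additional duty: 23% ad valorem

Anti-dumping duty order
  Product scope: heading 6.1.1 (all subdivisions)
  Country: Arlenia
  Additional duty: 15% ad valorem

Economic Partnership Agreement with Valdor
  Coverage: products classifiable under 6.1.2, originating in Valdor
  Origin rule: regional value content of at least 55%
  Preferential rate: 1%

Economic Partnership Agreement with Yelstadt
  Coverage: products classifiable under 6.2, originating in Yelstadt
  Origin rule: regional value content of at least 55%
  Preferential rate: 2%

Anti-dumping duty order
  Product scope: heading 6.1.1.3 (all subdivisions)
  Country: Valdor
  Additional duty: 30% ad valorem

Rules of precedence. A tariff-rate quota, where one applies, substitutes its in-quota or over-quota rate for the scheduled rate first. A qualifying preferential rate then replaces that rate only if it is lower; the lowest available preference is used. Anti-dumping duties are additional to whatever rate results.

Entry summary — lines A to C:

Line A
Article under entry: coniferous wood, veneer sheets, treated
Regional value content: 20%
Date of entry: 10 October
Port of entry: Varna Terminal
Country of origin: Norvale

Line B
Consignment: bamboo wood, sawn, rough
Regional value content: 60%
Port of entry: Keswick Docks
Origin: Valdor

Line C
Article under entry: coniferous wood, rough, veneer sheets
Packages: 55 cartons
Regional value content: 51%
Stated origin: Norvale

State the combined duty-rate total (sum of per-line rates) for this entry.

45%

Line A: coniferous → 6.2; veneer sheets → 6.2.3; treated → 6.2.3.2. Scheduled 17%. Norvale agreement on 6.2: RVC < 35%. → 17%.
Line B: bamboo → 6.1; sawn → 6.1.3; rough → 6.1.3.1. Scheduled 24%. Valdor agreement on 6.1.2: 6.1.3.1 not covered. → 24%.
Line C: coniferous → 6.2; veneer sheets → 6.2.3; rough → 6.2.3.1. Scheduled 5%. quota on 6.2.3.1 open → in-quota 4%; Norvale agreement on 6.2: RVC ≥ 35% → 6% available; preference 6% not lower than 4% → no reduction. → 4%.
Sum: 17% + 24% + 4% = 45%.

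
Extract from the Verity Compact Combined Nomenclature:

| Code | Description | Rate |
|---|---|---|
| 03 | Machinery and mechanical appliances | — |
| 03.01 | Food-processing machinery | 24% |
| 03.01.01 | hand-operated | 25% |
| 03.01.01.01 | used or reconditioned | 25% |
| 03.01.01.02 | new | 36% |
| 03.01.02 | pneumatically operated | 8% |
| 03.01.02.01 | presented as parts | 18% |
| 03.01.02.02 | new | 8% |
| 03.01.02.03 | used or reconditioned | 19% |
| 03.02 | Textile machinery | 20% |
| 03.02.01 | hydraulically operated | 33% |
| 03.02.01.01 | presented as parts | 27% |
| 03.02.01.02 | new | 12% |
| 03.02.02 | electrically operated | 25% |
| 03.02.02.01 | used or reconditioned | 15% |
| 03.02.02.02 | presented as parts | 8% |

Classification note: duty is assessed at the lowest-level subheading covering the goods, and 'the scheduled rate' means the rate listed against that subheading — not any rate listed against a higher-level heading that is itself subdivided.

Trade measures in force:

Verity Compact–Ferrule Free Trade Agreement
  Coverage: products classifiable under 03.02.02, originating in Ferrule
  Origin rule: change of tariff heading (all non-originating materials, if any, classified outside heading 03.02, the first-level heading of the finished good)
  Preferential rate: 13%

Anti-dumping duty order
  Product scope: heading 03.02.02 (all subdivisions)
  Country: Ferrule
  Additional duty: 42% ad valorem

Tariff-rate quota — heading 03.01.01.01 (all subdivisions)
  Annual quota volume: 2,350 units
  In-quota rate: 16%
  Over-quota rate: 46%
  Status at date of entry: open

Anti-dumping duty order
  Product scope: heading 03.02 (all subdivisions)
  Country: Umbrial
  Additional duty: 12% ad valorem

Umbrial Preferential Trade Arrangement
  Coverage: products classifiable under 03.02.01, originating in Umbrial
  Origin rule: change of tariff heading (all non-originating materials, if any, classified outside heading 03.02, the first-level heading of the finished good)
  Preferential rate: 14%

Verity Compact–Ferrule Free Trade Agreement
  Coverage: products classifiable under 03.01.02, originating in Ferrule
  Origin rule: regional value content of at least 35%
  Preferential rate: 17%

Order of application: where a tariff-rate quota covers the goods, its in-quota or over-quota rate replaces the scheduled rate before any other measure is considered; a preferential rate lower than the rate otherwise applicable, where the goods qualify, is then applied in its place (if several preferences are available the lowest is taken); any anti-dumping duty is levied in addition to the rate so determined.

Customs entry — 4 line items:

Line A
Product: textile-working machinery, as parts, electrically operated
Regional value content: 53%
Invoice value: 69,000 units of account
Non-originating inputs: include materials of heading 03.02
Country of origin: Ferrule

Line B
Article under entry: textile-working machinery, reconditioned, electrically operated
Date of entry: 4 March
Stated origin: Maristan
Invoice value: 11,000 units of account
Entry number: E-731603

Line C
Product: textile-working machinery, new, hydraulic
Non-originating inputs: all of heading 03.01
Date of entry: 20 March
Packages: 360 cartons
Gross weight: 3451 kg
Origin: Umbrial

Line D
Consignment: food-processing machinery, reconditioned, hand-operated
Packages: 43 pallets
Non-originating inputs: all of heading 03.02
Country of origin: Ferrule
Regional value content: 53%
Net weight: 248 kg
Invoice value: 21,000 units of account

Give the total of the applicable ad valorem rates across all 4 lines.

105%

Line A: textile-working → 03.02; electrically operated → 03.02.02; as parts → 03.02.02.02. Scheduled 8%. Ferrule agreement on 03.02.02: CTH not met; Ferrule agreement on 03.01.02: 03.02.02.02 not covered; anti-dumping (Ferrule, 03.02.02): +42%; total 8% + 42% = 50%. → 50%.
Line B: textile-working → 03.02; electrically operated → 03.02.02; reconditioned → 03.02.02.01. Scheduled 15%. No special measure applies. → 15%.
Line C: textile-working → 03.02; hydraulic → 03.02.01; new → 03.02.01.02. Scheduled 12%. Umbrial agreement on 03.02.01: CTH met → 14% available; preference 14% not lower than 12% → no reduction; anti-dumping (Umbrial, 03.02): +12%; total 12% + 12% = 24%. → 24%.
Line D: food-processing → 03.01; hand-operated → 03.01.01; reconditioned → 03.01.01.01. Scheduled 25%. quota on 03.01.01.01 open → in-quota 16%; Ferrule agreement on 03.02.02: 03.01.01.01 not covered; Ferrule agreement on 03.01.02: 03.01.01.01 not covered. → 16%.
Sum: 50% + 15% + 24% + 16% = 105%.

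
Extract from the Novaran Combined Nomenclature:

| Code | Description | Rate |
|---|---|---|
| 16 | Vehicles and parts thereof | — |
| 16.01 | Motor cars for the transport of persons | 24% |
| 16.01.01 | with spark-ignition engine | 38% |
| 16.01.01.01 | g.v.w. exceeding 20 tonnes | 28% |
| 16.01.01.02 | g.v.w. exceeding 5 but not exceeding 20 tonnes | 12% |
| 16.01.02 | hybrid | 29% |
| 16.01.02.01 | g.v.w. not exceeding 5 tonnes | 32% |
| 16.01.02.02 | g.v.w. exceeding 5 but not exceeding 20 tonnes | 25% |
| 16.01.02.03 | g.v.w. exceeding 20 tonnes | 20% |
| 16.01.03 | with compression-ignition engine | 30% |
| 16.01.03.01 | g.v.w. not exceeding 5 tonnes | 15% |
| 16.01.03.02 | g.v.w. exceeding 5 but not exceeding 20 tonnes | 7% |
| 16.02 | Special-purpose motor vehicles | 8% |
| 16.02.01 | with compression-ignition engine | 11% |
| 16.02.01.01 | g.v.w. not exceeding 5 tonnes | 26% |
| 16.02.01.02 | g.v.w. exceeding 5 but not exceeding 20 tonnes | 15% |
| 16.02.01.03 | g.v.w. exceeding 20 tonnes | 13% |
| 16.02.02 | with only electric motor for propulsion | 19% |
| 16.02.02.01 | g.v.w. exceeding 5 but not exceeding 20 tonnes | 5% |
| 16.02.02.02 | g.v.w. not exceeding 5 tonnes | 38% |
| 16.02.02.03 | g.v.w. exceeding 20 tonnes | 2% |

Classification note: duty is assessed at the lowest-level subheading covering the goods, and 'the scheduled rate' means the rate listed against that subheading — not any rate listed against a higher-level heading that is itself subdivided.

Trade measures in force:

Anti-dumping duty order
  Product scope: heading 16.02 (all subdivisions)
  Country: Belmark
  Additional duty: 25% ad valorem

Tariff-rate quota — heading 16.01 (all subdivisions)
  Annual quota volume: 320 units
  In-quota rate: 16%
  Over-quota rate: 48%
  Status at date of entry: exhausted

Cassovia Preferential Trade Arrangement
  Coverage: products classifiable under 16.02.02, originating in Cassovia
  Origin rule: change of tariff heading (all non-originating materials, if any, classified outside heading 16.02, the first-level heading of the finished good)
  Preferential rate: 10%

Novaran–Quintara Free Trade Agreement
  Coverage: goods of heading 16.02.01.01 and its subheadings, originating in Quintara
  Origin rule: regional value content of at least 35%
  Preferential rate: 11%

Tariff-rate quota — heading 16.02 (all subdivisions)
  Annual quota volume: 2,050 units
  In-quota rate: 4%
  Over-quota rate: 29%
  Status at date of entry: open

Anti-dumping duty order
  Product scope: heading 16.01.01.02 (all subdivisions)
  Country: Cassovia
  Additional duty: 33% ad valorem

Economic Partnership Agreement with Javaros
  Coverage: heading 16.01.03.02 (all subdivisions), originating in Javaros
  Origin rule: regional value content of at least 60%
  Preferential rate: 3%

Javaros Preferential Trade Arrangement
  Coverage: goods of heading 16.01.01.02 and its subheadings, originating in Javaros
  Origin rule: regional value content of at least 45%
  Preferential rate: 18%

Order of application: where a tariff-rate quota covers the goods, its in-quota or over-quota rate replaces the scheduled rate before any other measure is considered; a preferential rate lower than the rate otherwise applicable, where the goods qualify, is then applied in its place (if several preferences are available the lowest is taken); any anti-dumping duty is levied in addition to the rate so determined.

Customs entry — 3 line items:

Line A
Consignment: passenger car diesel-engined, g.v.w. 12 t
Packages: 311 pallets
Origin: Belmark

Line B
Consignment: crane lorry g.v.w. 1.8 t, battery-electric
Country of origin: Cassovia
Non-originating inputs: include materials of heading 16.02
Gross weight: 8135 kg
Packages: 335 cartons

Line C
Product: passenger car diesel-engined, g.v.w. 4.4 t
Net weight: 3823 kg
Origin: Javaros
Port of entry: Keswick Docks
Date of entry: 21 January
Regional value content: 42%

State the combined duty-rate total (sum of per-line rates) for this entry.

100%

Line A: passenger car → 16.01; diesel-engined → 16.01.03; g.v.w. 12 t → 16.01.03.02. Scheduled 7%. quota on 16.01 exhausted → over-quota 48%. → 48%.
Line B: crane lorry → 16.02; battery-electric → 16.02.02; g.v.w. 1.8 t → 16.02.02.02. Scheduled 38%. quota on 16.02 open → in-quota 4%; Cassovia agreement on 16.02.02: CTH not met. → 4%.
Line C: passenger car → 16.01; diesel-engined → 16.01.03; g.v.w. 4.4 t → 16.01.03.01. Scheduled 15%. quota on 16.01 exhausted → over-quota 48%; Javaros agreement on 16.01.03.02: 16.01.03.01 not covered; Javaros agreement on 16.01.01.02: 16.01.03.01 not covered. → 48%.
Sum: 48% + 4% + 48% = 100%.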